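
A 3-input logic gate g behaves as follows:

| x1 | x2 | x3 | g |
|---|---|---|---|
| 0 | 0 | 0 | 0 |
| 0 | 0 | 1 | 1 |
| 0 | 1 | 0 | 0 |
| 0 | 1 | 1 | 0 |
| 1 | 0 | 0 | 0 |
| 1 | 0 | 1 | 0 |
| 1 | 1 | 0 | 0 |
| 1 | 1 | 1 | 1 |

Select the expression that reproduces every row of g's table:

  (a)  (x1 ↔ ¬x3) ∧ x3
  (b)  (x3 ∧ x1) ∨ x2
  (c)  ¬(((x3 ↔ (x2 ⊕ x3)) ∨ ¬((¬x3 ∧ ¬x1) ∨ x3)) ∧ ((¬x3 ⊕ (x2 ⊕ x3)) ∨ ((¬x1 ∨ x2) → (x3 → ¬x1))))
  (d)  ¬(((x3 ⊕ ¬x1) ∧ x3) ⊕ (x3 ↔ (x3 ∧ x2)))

(a): at (0,1,1) it gives 1, but g = 0 — eliminated.
(b): at (0,0,1) it gives 0, but g = 1 — eliminated.
(c): at (0,0,1) it gives 0, but g = 1 — eliminated.
That leaves (d). Evaluating it on every row reproduces the table of g exactly.

d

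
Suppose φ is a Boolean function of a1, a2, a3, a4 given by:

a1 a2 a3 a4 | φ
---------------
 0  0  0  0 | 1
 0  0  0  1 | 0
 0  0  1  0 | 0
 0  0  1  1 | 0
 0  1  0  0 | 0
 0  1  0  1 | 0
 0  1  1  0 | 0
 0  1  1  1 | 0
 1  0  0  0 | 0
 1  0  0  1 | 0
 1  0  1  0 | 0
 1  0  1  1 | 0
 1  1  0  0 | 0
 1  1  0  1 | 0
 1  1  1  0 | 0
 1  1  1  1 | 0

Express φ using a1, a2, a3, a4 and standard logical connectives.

φ(a1, a2, a3, a4) = (((a1 + a2) + a3) + a4)'

The output is 1 only when every input is 0 — NOR of all inputs.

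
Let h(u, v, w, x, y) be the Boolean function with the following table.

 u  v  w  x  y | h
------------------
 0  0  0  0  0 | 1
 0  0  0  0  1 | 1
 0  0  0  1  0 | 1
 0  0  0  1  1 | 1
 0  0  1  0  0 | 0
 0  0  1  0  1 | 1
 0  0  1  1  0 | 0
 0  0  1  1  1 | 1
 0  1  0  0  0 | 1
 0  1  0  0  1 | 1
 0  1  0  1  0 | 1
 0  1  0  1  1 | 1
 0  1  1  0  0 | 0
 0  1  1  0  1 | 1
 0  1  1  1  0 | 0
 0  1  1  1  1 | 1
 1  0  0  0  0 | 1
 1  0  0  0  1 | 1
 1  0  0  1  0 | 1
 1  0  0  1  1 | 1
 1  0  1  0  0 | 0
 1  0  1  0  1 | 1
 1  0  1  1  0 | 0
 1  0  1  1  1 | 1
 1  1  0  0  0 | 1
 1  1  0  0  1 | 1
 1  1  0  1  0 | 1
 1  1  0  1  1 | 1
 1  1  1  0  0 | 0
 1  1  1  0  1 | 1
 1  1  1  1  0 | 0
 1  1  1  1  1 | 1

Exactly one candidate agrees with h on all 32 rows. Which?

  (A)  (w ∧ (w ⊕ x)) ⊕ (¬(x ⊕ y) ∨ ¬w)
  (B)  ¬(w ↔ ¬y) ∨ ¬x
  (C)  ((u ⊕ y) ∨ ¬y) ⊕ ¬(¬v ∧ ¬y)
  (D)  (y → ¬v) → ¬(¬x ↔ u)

A

(B) fails at (0,0,0,1,1): the formula yields 0, h is 1.
(C) fails at (0,0,0,0,1): the formula yields 0, h is 1.
(D) fails at (0,0,0,1,0): the formula yields 0, h is 1.
(A) is the remaining candidate, and it agrees with h on all 32 inputs.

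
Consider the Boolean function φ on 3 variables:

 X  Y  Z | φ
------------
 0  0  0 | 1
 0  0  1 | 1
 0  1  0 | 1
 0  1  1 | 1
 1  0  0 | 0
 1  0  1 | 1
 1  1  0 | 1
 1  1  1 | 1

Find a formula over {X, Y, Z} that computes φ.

Only row (1,0,0) gives 0. So φ is 1 everywhere except there — the complement of the minterm X·¬Y·¬Z.

φ(X, Y, Z) = NOT ((X AND NOT Y) AND NOT Z)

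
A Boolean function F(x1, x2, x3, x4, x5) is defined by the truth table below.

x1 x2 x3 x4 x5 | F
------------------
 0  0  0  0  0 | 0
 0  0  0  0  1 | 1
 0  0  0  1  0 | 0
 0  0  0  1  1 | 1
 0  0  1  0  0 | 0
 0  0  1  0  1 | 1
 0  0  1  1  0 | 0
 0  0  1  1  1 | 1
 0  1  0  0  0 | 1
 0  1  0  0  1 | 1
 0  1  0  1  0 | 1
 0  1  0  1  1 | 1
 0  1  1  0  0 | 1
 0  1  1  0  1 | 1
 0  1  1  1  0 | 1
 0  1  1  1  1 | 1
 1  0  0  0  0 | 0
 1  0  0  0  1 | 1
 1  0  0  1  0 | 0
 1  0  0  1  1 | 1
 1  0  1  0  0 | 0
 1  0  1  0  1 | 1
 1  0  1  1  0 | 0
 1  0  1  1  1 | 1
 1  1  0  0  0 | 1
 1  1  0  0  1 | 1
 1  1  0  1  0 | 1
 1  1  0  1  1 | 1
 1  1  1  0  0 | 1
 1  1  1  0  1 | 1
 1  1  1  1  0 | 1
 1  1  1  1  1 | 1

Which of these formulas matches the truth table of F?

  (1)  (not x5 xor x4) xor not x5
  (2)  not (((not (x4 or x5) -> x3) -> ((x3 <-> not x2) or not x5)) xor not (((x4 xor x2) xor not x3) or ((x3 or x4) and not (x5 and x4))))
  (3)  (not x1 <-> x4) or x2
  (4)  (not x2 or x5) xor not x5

(1): at (0,0,0,0,1) it gives 0, but F = 1 — eliminated.
(2): at (0,0,0,1,1) it gives 0, but F = 1 — eliminated.
(3): at (0,0,0,0,1) it gives 0, but F = 1 — eliminated.
Only (4) survives; checking it on all 32 rows confirms it matches F.

4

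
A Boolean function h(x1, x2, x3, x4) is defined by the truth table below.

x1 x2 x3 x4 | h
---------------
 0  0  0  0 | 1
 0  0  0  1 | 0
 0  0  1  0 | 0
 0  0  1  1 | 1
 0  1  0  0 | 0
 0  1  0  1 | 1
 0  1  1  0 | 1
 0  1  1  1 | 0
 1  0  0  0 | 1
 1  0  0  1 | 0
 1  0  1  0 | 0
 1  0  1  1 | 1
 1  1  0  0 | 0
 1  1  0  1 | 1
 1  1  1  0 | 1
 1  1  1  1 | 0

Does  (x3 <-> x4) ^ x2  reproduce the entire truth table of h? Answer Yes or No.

Yes

Test each input against both h and the formula:
  x1=0, x2=0, x3=0, x4=0: formula gives 1, h = 1 ✓
  x1=0, x2=0, x3=0, x4=1: formula gives 0, h = 0 ✓
  x1=0, x2=0, x3=1, x4=0: formula gives 0, h = 0 ✓
  x1=0, x2=0, x3=1, x4=1: formula gives 1, h = 1 ✓
  … (the remaining 12 rows also agree.)
All 16 rows match — the expression computes h exactly.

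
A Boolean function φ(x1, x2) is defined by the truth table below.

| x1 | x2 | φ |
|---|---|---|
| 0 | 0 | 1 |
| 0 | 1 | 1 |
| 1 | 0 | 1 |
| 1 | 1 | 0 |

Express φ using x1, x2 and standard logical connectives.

φ is 0 on exactly one input, (1,1), whose minterm is x1·x2. So φ is the negation of that single conjunction.

φ(x1, x2) = NOT (x1 AND x2)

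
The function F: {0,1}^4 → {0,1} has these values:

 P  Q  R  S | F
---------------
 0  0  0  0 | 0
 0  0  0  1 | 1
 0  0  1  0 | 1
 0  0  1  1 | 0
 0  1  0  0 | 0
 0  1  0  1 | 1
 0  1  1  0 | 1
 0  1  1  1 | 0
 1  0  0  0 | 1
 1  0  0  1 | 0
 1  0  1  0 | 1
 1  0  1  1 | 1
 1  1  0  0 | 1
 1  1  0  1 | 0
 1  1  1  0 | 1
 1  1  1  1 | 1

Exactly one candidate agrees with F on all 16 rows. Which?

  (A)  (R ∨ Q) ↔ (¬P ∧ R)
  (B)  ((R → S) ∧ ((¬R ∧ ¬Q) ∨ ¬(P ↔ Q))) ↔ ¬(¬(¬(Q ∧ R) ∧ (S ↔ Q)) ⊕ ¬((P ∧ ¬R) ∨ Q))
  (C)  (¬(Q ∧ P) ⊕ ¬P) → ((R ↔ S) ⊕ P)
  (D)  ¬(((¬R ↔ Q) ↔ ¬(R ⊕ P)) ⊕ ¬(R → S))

B

(A): at (0,0,0,0) it gives 1, but F = 0 — eliminated.
(C): at (0,0,0,0) it gives 1, but F = 0 — eliminated.
(D): at (0,0,0,0) it gives 1, but F = 0 — eliminated.
That leaves (B). Evaluating it on every row reproduces the table of F exactly.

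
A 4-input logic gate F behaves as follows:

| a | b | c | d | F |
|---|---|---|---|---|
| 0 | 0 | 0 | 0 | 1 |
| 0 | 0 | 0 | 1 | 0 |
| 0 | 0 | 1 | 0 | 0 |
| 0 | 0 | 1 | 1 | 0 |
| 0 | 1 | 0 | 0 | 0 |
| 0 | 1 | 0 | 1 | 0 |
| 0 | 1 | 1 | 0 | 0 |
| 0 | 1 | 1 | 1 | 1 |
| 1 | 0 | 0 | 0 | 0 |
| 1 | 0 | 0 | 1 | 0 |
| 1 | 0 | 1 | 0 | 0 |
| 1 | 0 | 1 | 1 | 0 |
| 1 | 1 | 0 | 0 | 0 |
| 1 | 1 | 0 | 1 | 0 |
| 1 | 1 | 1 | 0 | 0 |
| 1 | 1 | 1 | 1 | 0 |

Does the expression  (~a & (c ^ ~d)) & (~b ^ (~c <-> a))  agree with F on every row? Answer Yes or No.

Yes

Test each input against both F and the formula:
  a=0, b=0, c=0, d=0: formula gives 1, F = 1 ✓
  a=0, b=0, c=0, d=1: formula gives 0, F = 0 ✓
  a=0, b=0, c=1, d=0: formula gives 0, F = 0 ✓
  a=0, b=0, c=1, d=1: formula gives 0, F = 0 ✓
  …and likewise for the remaining 12 rows.
All 16 rows match — the expression computes F exactly.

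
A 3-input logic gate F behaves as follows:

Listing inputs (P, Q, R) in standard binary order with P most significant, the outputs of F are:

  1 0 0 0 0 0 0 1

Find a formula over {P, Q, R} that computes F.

Collect the rows where F=1 — (0,0,0), (1,1,1) — and write one minterm per row: ¬P·¬Q·¬R, P·Q·R. Their union (logical OR) reproduces the table exactly.

F(P, Q, R) = ((~P & ~Q) & ~R) | ((P & Q) & R)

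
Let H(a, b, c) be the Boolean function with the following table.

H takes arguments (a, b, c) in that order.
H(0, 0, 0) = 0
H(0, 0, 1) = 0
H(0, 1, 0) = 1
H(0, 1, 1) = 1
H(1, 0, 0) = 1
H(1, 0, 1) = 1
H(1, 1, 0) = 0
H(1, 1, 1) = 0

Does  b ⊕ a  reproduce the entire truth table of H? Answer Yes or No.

Check the formula against H row by row:
  a=0, b=0, c=0: formula gives 0, H = 0 ✓
  a=0, b=0, c=1: formula gives 0, H = 0 ✓
  a=0, b=1, c=0: formula gives 1, H = 1 ✓
  a=0, b=1, c=1: formula gives 1, H = 1 ✓
  a=1, b=0, c=0: formula gives 1, H = 1 ✓
  … (the remaining 3 rows also agree.)
All 8 rows match — the expression computes H exactly.

Yes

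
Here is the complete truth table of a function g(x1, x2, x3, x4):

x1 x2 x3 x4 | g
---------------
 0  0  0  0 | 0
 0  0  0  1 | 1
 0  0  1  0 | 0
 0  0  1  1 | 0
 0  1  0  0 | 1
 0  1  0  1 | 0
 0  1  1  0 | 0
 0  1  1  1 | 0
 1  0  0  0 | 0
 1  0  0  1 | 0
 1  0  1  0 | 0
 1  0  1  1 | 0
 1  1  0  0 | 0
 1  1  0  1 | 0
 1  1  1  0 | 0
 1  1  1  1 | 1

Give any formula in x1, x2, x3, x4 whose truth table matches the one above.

The 1-rows are (0,0,0,1), (0,1,0,0), (1,1,1,1). Each contributes one minterm — ¬x1·¬x2·¬x3·x4; ¬x1·x2·¬x3·¬x4; x1·x2·x3·x4 — and their disjunction is a sum-of-products form of g.

g(x1, x2, x3, x4) = ((((¬x1 ∧ ¬x2) ∧ ¬x3) ∧ x4) ∨ (((¬x1 ∧ x2) ∧ ¬x3) ∧ ¬x4)) ∨ (((x1 ∧ x2) ∧ x3) ∧ x4)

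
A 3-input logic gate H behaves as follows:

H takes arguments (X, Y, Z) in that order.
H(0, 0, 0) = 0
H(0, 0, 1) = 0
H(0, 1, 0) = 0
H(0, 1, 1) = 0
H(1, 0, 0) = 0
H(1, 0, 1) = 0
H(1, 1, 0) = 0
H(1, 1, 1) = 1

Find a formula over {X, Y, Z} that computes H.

H(X, Y, Z) = (X and Y) and Z

The output is 1 only when every input is 1 — the AND of all inputs.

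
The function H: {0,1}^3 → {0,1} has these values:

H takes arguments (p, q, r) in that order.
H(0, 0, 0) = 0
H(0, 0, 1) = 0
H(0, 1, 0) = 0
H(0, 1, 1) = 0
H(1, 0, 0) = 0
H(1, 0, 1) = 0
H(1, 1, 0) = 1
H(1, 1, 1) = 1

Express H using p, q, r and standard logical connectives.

The 1-rows are (1,1,0), (1,1,1). Each contributes one minterm — p·q·¬r; p·q·r — and their disjunction is a sum-of-products form of H.

H(p, q, r) = ((p and q) and not r) or ((p and q) and r)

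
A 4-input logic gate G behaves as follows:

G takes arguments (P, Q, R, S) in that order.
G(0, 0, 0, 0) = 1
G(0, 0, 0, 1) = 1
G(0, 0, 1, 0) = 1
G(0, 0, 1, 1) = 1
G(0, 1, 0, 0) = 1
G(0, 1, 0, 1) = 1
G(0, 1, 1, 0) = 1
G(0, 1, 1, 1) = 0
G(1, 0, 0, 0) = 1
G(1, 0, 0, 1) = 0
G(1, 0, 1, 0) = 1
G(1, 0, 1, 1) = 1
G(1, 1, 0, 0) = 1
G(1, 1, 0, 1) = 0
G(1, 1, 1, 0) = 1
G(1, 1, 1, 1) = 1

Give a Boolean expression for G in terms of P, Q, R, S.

There are just 3 zero rows: (0,1,1,1), (1,0,0,1), (1,1,0,1). Their minterms are ¬P·Q·R·S, P·¬Q·¬R·S, P·Q·¬R·S; the OR of those covers precisely the 0-outputs, and negating it yields G.

G(P, Q, R, S) = ~(((((~P & Q) & R) & S) | (((P & ~Q) & ~R) & S)) | (((P & Q) & ~R) & S))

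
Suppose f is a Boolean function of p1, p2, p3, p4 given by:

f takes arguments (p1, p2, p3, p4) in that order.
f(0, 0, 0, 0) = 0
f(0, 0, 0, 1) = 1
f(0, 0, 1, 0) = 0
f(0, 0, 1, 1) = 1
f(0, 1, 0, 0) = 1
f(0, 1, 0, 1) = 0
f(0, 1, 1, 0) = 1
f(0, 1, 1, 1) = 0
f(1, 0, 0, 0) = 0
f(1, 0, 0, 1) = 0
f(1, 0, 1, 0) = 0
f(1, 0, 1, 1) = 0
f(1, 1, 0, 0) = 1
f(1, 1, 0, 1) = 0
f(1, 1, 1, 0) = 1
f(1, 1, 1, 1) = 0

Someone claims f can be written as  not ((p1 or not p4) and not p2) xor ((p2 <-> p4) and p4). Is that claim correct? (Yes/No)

Test each input against both f and the formula:
  p1=0, p2=0, p3=0, p4=0: formula gives 0, f = 0 ✓
  p1=0, p2=0, p3=0, p4=1: formula gives 1, f = 1 ✓
  p1=0, p2=0, p3=1, p4=0: formula gives 0, f = 0 ✓
  p1=0, p2=0, p3=1, p4=1: formula gives 1, f = 1 ✓
  …and likewise for the remaining 12 rows.
Every row agrees, so the formula is equivalent.

Yes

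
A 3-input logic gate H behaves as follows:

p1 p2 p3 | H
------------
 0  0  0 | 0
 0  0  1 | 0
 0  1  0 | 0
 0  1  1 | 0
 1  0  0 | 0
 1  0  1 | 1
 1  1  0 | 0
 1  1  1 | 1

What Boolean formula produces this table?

H=1 on 2 inputs: (1,0,1), (1,1,1). Reading each as a conjunction of literals (p1·¬p2·p3, p1·p2·p3) and taking the OR gives the canonical DNF.

H(p1, p2, p3) = ((p1 AND NOT p2) AND p3) OR ((p1 AND p2) AND p3)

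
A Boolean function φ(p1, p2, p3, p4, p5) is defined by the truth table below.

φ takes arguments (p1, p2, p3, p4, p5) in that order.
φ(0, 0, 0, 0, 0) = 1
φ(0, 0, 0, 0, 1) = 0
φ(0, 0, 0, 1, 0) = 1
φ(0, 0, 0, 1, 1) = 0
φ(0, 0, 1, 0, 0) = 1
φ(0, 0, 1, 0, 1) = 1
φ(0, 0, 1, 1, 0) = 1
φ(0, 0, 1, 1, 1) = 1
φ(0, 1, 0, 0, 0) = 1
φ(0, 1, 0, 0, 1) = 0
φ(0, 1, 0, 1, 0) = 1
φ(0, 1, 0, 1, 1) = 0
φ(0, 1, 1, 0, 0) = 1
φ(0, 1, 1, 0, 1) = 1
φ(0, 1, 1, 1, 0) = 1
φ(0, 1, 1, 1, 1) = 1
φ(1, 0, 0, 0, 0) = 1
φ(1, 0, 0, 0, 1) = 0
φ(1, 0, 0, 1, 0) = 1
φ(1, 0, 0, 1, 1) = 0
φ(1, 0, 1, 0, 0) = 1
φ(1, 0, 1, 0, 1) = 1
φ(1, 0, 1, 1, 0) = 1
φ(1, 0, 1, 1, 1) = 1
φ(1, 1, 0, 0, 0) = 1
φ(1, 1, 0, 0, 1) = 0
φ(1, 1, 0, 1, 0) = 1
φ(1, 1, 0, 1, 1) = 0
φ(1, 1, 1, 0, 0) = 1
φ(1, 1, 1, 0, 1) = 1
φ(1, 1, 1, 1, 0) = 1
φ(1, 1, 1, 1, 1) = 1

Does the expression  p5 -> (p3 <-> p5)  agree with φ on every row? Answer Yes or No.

Yes

Test each input against both φ and the formula:
  p1=0, p2=0, p3=0, p4=0, p5=0: formula gives 1, φ = 1 ✓
  p1=0, p2=0, p3=0, p4=0, p5=1: formula gives 0, φ = 0 ✓
  p1=0, p2=0, p3=0, p4=1, p5=0: formula gives 1, φ = 1 ✓
  p1=0, p2=0, p3=0, p4=1, p5=1: formula gives 0, φ = 0 ✓
  … (the remaining 28 rows also agree.)
No disagreement on any input; they are logically equivalent.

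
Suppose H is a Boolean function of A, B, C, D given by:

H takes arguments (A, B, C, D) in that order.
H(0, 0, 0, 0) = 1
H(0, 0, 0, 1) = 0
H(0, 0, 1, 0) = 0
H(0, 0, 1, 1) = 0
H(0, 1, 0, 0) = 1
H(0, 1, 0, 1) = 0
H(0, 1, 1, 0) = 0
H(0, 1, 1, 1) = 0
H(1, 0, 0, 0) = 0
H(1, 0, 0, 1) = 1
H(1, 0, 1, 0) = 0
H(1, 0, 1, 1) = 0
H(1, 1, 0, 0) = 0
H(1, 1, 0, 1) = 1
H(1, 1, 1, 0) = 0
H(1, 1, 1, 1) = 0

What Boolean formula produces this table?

Collect the rows where H=1 — (0,0,0,0), (0,1,0,0), (1,0,0,1), (1,1,0,1) — and write one minterm per row: ¬A·¬B·¬C·¬D, ¬A·B·¬C·¬D, A·¬B·¬C·D, A·B·¬C·D. Their union (logical OR) reproduces the table exactly.

H(A, B, C, D) = (((((not A and not B) and not C) and not D) or (((not A and B) and not C) and not D)) or (((A and not B) and not C) and D)) or (((A and B) and not C) and D)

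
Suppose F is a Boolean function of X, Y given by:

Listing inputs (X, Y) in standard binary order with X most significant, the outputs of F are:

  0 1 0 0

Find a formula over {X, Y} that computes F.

F(X, Y) = ~X & Y

1 only at (0,1): NOT X AND Y.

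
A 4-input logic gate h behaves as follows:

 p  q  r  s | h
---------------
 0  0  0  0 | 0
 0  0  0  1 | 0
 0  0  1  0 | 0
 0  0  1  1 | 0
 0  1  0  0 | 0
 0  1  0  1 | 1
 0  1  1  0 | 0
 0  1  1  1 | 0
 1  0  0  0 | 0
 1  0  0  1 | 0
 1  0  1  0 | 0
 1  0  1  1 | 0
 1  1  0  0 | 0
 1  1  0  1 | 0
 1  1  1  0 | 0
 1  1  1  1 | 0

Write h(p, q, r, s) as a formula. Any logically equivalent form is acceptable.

h(p, q, r, s) = ((not p and q) and not r) and s

Only row (0,1,0,1) gives 1. That row's minterm ¬p·q·¬r·s is h directly.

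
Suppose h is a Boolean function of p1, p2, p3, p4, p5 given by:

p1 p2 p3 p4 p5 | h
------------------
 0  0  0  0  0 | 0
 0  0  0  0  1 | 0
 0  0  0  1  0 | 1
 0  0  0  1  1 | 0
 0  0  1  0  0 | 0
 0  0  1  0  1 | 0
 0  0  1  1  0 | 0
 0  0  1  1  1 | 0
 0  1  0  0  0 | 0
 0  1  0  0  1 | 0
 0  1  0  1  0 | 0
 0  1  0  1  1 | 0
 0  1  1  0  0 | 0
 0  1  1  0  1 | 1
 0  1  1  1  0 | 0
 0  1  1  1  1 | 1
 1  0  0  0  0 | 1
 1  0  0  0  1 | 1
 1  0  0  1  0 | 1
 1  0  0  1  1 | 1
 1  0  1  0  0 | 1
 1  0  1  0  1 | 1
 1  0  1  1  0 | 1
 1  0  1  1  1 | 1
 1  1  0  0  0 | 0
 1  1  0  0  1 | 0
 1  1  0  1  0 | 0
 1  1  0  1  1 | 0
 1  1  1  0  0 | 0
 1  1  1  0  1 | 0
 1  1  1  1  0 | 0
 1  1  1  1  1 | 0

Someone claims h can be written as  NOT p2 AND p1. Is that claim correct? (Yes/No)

Check the formula against h row by row:
  p1=0, p2=0, p3=0, p4=0, p5=0: formula gives 0, h = 0 ✓
  p1=0, p2=0, p3=0, p4=0, p5=1: formula gives 0, h = 0 ✓
  p1=0, p2=0, p3=0, p4=1, p5=0: formula gives 0, but h = 1 ✗
Row (0,0,0,1,0) is a counterexample, so the formula is not equivalent to h.

No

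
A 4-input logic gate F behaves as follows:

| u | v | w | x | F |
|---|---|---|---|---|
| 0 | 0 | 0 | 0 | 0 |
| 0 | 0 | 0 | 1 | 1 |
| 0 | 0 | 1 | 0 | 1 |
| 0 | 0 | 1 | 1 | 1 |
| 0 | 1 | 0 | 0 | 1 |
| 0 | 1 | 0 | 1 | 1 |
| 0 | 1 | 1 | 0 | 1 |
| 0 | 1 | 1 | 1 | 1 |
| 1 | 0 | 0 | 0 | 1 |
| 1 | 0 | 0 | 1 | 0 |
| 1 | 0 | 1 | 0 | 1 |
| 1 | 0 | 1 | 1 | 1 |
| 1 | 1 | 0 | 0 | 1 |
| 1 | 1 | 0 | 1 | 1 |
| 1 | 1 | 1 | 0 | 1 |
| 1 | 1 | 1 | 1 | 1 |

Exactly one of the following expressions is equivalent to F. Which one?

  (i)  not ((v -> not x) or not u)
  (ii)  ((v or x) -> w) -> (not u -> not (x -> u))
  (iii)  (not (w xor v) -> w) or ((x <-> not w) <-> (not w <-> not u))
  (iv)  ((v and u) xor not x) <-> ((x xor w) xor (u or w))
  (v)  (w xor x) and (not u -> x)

iii

(i): at (0,0,0,1) it gives 0, but F = 1 — eliminated.
(ii): at (0,0,1,0) it gives 0, but F = 1 — eliminated.
(iv): at (0,0,0,1) it gives 0, but F = 1 — eliminated.
(v): at (0,0,1,0) it gives 0, but F = 1 — eliminated.
Only (iii) survives; checking it on all 16 rows confirms it matches F.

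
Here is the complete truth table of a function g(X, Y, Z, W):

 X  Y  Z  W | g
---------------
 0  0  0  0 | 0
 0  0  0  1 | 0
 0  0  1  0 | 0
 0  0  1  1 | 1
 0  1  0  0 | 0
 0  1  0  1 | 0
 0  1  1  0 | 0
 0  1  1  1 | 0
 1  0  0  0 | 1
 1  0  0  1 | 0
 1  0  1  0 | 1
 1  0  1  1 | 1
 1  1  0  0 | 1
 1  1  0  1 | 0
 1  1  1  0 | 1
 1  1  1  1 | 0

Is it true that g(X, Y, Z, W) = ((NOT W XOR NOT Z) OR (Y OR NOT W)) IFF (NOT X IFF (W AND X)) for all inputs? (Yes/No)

Yes

Check the formula against g row by row:
  X=0, Y=0, Z=0, W=0: formula gives 0, g = 0 ✓
  X=0, Y=0, Z=0, W=1: formula gives 0, g = 0 ✓
  X=0, Y=0, Z=1, W=0: formula gives 0, g = 0 ✓
  X=0, Y=0, Z=1, W=1: formula gives 1, g = 1 ✓
  … (the remaining 12 rows also agree.)
No disagreement on any input; they are logically equivalent.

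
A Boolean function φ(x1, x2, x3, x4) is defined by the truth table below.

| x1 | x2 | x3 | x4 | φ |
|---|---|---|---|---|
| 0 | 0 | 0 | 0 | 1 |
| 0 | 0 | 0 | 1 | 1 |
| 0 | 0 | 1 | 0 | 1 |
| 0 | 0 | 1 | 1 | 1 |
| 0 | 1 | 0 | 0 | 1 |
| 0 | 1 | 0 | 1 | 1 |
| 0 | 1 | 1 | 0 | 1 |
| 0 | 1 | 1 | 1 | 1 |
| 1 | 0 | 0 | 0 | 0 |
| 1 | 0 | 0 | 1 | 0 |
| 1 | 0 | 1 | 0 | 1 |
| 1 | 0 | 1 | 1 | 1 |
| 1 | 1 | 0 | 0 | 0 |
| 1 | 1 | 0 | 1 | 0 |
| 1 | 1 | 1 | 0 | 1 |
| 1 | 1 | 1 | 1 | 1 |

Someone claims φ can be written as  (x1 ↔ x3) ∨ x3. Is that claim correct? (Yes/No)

Yes

Evaluate (x1 ↔ x3) ∨ x3 on each row and compare to φ:
  x1=0, x2=0, x3=0, x4=0: formula gives 1, φ = 1 ✓
  x1=0, x2=0, x3=0, x4=1: formula gives 1, φ = 1 ✓
  x1=0, x2=0, x3=1, x4=0: formula gives 1, φ = 1 ✓
  x1=0, x2=0, x3=1, x4=1: formula gives 1, φ = 1 ✓
  … (the remaining 12 rows also agree.)
All 16 rows match — the expression computes φ exactly.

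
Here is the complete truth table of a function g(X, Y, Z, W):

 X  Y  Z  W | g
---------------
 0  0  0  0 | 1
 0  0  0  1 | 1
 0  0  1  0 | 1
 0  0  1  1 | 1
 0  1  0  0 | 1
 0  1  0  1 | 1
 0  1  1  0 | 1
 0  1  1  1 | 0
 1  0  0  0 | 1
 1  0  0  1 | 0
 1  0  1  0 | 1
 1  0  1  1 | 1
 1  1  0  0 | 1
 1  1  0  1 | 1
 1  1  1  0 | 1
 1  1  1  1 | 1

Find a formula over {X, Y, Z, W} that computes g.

g(X, Y, Z, W) = not ((((not X and Y) and Z) and W) or (((X and not Y) and not Z) and W))

g is 0 on only 2 rows — (0,1,1,1), (1,0,0,1). Writing each as a minterm (¬X·Y·Z·W, X·¬Y·¬Z·W) and OR-ing them characterizes exactly where g=0, so g is the negation of that disjunction.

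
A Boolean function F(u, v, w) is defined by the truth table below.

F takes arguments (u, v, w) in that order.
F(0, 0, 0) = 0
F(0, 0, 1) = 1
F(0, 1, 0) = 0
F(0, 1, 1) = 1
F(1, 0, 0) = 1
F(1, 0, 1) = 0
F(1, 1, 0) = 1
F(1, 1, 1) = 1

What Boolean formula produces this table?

There are just 3 zero rows: (0,0,0), (0,1,0), (1,0,1). Their minterms are ¬u·¬v·¬w, ¬u·v·¬w, u·¬v·w; the OR of those covers precisely the 0-outputs, and negating it yields F.

F(u, v, w) = ¬((((¬u ∧ ¬v) ∧ ¬w) ∨ ((¬u ∧ v) ∧ ¬w)) ∨ ((u ∧ ¬v) ∧ w))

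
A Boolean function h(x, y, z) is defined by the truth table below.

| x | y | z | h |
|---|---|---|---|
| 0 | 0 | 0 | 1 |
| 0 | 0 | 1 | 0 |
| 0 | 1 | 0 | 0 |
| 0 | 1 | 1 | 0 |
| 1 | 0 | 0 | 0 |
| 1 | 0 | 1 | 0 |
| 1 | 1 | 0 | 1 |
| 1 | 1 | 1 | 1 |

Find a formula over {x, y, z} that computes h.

h=1 on 3 inputs: (0,0,0), (1,1,0), (1,1,1). Reading each as a conjunction of literals (¬x·¬y·¬z, x·y·¬z, x·y·z) and taking the OR gives the canonical DNF.

h(x, y, z) = (((~x & ~y) & ~z) | ((x & y) & ~z)) | ((x & y) & z)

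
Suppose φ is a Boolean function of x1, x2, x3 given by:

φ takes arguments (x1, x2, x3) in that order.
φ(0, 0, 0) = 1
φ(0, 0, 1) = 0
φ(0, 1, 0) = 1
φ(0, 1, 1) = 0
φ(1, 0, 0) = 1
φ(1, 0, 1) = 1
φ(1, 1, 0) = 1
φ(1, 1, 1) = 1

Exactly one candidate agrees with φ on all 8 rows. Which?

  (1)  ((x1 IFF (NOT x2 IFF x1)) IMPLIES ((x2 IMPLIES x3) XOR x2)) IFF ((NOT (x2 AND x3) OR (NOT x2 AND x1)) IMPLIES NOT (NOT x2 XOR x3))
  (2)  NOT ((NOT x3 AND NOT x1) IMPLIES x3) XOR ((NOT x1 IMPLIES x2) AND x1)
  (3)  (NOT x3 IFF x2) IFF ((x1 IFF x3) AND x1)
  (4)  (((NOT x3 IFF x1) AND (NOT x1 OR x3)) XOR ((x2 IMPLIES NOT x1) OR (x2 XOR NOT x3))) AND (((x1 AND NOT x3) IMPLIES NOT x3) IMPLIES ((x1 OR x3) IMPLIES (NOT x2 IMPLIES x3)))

(1): at (0,0,0) it gives 0, but φ = 1 — eliminated.
(3): at (0,1,0) it gives 0, but φ = 1 — eliminated.
(4): at (1,0,0) it gives 0, but φ = 1 — eliminated.
(2) is the remaining candidate, and it agrees with φ on all 8 inputs.

2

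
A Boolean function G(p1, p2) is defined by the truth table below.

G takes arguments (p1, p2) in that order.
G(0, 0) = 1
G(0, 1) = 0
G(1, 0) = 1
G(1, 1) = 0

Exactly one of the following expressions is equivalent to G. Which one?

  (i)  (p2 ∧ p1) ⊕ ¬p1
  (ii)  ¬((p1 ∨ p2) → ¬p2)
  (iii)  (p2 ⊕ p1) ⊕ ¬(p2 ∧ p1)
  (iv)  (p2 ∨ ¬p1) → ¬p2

iv

(i) disagrees with G on (0,1) (formula → 1, table → 0); rule it out.
(ii) disagrees with G on (0,0) (formula → 0, table → 1); rule it out.
(iii) disagrees with G on (1,0) (formula → 0, table → 1); rule it out.
Only (iv) survives; checking it on all 4 rows confirms it matches G.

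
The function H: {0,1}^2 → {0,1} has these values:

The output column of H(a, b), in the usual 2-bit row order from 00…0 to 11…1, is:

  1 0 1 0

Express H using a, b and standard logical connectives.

The output is the negation of b.

H(a, b) = ~b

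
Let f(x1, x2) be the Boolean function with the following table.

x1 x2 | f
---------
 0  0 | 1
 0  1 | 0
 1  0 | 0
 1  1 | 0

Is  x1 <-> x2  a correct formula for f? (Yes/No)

No

Check the formula against f row by row:
  x1=0, x2=0: formula gives 1, f = 1 ✓
  x1=0, x2=1: formula gives 0, f = 0 ✓
  x1=1, x2=0: formula gives 0, f = 0 ✓
  x1=1, x2=1: formula gives 1, but f = 0 ✗
A single disagreement suffices: at (1,1) they differ, so the formula does not compute f.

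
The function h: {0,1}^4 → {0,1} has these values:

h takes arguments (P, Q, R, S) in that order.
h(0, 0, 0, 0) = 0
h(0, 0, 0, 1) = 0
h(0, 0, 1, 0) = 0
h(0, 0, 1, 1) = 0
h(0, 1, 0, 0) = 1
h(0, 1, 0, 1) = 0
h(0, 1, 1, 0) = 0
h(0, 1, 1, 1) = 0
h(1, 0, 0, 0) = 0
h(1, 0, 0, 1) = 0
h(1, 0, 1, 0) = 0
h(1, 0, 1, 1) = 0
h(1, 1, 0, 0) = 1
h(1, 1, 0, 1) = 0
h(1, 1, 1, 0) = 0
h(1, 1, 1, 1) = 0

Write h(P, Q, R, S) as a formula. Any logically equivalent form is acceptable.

h(P, Q, R, S) = (((NOT P AND Q) AND NOT R) AND NOT S) OR (((P AND Q) AND NOT R) AND NOT S)

The 1-rows are (0,1,0,0), (1,1,0,0). Each contributes one minterm — ¬P·Q·¬R·¬S; P·Q·¬R·¬S — and their disjunction is a sum-of-products form of h.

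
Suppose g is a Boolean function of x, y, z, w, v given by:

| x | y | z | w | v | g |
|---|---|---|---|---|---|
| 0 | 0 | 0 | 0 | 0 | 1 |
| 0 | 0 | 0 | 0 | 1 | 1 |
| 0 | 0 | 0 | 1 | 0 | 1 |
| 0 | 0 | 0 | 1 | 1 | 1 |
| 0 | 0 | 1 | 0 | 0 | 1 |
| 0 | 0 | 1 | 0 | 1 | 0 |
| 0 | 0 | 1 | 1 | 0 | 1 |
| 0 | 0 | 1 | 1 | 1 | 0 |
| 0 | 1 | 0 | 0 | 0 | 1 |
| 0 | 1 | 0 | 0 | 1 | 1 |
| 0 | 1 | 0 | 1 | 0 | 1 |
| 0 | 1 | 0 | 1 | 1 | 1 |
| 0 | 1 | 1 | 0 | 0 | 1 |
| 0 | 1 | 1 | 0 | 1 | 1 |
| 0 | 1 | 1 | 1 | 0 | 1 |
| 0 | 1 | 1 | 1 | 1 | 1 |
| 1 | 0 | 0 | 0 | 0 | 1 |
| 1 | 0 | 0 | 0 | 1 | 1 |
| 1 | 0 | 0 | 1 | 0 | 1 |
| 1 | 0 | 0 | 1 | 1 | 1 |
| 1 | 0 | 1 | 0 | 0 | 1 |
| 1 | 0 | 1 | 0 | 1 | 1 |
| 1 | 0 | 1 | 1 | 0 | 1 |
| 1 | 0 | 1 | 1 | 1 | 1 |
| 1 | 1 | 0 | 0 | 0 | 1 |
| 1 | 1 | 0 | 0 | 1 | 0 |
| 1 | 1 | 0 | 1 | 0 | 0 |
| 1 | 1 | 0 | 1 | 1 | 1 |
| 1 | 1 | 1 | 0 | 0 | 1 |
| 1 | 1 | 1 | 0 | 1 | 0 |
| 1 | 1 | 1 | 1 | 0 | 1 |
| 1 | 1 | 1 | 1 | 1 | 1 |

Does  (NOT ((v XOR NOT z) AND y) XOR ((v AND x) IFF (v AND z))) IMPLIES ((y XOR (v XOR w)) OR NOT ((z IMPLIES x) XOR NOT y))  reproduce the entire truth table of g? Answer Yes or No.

No

Evaluate (NOT ((v XOR NOT z) AND y) XOR ((v AND x) IFF (v AND z))) IMPLIES ((y XOR (v XOR w)) OR NOT ((z IMPLIES x) XOR NOT y)) on each row and compare to g:
  x=0, y=0, z=0, w=0, v=0: formula gives 1, g = 1 ✓
  x=0, y=0, z=0, w=0, v=1: formula gives 1, g = 1 ✓
  x=0, y=0, z=0, w=1, v=0: formula gives 1, g = 1 ✓
  x=0, y=0, z=0, w=1, v=1: formula gives 1, g = 1 ✓
  …
  x=0, y=0, z=1, w=0, v=1: formula gives 1, but g = 0 ✗
Row (0,0,1,0,1) is a counterexample, so the formula is not equivalent to g.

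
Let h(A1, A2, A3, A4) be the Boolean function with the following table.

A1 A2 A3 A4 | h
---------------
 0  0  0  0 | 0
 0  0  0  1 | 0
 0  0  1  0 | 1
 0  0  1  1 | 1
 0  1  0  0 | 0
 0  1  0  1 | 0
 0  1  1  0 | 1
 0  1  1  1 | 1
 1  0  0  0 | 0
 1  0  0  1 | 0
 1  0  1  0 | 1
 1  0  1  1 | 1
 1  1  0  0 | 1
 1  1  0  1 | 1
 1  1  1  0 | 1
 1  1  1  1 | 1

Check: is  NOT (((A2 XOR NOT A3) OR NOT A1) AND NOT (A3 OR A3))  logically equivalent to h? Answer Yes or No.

Test each input against both h and the formula:
  A1=0, A2=0, A3=0, A4=0: formula gives 0, h = 0 ✓
  A1=0, A2=0, A3=0, A4=1: formula gives 0, h = 0 ✓
  A1=0, A2=0, A3=1, A4=0: formula gives 1, h = 1 ✓
  A1=0, A2=0, A3=1, A4=1: formula gives 1, h = 1 ✓
  …and likewise for the remaining 12 rows.
No disagreement on any input; they are logically equivalent.

Yes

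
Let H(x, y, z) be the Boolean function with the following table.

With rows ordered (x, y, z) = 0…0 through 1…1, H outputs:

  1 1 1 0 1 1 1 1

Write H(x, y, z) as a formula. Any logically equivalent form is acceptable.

H is 0 on exactly one input, (0,1,1), whose minterm is ¬x·y·z. So H is the negation of that single conjunction.

H(x, y, z) = NOT ((NOT x AND y) AND z)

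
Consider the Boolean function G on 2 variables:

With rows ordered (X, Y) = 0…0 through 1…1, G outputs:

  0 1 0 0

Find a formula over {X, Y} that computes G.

G(X, Y) = not X and Y

1 only at (0,1): NOT X AND Y.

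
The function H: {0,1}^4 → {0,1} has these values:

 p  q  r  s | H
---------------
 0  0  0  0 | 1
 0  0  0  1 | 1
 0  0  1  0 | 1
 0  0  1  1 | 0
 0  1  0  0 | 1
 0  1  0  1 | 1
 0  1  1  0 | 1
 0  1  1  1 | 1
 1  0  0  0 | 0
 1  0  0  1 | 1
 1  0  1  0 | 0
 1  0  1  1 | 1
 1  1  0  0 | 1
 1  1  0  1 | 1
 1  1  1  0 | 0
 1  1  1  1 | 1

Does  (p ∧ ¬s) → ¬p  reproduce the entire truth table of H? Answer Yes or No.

No

Evaluate (p ∧ ¬s) → ¬p on each row and compare to H:
  p=0, q=0, r=0, s=0: formula gives 1, H = 1 ✓
  p=0, q=0, r=0, s=1: formula gives 1, H = 1 ✓
  p=0, q=0, r=1, s=0: formula gives 1, H = 1 ✓
  p=0, q=0, r=1, s=1: formula gives 1, but H = 0 ✗
Since they disagree at (0,0,1,1), the expression is not a correct formula for H.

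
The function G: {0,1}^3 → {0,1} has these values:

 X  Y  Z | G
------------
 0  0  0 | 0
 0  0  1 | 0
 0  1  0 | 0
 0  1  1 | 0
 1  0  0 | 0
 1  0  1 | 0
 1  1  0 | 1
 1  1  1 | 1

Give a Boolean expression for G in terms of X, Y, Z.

The 1-rows are (1,1,0), (1,1,1). Each contributes one minterm — X·Y·¬Z; X·Y·Z — and their disjunction is a sum-of-products form of G.

G(X, Y, Z) = ((X and Y) and not Z) or ((X and Y) and Z)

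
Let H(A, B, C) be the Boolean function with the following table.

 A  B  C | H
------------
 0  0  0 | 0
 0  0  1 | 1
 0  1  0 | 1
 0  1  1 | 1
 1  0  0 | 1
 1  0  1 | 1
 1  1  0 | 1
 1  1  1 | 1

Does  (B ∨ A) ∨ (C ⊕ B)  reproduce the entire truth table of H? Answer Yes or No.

Check the formula against H row by row:
  A=0, B=0, C=0: formula gives 0, H = 0 ✓
  A=0, B=0, C=1: formula gives 1, H = 1 ✓
  A=0, B=1, C=0: formula gives 1, H = 1 ✓
  A=0, B=1, C=1: formula gives 1, H = 1 ✓
  A=1, B=0, C=0: formula gives 1, H = 1 ✓
  … (the remaining 3 rows also agree.)
Every row agrees, so the formula is equivalent.

Yes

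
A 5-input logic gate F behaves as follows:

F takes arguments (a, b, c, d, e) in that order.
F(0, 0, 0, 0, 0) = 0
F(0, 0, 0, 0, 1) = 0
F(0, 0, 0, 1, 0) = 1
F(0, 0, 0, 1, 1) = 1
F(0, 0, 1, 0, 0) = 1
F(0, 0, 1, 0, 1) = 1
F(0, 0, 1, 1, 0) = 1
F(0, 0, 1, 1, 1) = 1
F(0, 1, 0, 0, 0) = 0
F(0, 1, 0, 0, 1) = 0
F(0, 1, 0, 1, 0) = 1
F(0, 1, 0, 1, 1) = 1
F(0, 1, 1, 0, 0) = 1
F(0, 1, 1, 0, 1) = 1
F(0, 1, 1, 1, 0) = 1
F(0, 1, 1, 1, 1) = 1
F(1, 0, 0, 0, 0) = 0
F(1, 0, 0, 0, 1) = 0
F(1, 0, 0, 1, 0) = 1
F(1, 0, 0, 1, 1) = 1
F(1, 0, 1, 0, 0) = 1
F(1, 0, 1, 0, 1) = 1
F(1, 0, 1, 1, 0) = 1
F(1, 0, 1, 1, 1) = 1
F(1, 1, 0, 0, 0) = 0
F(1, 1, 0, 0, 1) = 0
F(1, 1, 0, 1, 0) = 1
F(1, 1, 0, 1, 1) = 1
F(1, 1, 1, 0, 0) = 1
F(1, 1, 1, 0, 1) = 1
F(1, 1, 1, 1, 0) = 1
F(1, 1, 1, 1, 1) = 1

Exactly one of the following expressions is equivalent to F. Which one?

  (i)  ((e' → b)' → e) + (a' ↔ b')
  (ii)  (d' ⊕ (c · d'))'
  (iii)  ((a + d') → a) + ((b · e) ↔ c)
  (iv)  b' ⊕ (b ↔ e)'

ii

(i) disagrees with F on (0,0,0,0,0) (formula → 1, table → 0); rule it out.
(iii) disagrees with F on (0,0,0,0,0) (formula → 1, table → 0); rule it out.
(iv) disagrees with F on (0,0,0,0,0) (formula → 1, table → 0); rule it out.
(ii) is the remaining candidate, and it agrees with F on all 32 inputs.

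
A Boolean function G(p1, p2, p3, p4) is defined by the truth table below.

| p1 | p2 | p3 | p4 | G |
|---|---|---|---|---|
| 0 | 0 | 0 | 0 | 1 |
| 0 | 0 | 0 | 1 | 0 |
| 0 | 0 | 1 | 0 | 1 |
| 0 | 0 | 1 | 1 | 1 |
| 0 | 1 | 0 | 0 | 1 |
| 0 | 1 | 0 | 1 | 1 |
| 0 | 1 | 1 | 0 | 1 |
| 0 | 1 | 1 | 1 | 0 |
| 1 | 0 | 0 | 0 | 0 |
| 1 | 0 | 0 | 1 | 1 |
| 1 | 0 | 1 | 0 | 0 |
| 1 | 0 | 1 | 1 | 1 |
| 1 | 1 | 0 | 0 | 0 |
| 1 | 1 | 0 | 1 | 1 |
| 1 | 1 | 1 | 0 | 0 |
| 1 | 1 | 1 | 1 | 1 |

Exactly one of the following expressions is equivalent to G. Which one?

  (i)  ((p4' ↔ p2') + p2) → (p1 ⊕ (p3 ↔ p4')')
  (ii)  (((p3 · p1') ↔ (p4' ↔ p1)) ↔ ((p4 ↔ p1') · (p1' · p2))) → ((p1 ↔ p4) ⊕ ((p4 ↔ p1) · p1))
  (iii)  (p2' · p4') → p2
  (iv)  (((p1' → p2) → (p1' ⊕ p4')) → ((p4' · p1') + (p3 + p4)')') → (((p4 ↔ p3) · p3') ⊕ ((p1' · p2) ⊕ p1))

(i) disagrees with G on (0,0,0,1) (formula → 1, table → 0); rule it out.
(iii) disagrees with G on (0,0,0,0) (formula → 0, table → 1); rule it out.
(iv) disagrees with G on (0,0,1,1) (formula → 0, table → 1); rule it out.
Only (ii) survives; checking it on all 16 rows confirms it matches G.

ii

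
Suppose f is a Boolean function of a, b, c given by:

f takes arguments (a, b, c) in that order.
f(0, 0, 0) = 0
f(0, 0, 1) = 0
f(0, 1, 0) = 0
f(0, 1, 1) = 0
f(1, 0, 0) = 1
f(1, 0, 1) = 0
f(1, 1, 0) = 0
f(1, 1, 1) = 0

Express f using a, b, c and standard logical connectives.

f(a, b, c) = (a & ~b) & ~c

Only row (1,0,0) gives 1. That row's minterm a·¬b·¬c is f directly.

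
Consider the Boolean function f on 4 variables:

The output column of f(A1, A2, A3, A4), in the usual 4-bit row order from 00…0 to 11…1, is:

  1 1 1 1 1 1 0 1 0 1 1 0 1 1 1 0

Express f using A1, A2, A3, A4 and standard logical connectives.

f(A1, A2, A3, A4) = ¬((((((¬A1 ∧ A2) ∧ A3) ∧ ¬A4) ∨ (((A1 ∧ ¬A2) ∧ ¬A3) ∧ ¬A4)) ∨ (((A1 ∧ ¬A2) ∧ A3) ∧ A4)) ∨ (((A1 ∧ A2) ∧ A3) ∧ A4))

f is 0 on only 4 rows — (0,1,1,0), (1,0,0,0), (1,0,1,1), (1,1,1,1). Writing each as a minterm (¬A1·A2·A3·¬A4, A1·¬A2·¬A3·¬A4, A1·¬A2·A3·A4, A1·A2·A3·A4) and OR-ing them characterizes exactly where f=0, so f is the negation of that disjunction.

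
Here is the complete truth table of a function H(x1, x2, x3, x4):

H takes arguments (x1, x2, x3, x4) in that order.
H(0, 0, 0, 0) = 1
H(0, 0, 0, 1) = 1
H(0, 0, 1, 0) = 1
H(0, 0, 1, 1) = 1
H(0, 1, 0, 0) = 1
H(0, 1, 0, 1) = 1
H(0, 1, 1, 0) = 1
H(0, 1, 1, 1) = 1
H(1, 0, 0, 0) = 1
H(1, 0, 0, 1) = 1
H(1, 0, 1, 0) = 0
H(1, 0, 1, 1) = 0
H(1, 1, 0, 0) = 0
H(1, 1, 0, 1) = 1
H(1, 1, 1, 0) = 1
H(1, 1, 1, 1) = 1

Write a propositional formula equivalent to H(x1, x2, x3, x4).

There are just 3 zero rows: (1,0,1,0), (1,0,1,1), (1,1,0,0). Their minterms are x1·¬x2·x3·¬x4, x1·¬x2·x3·x4, x1·x2·¬x3·¬x4; the OR of those covers precisely the 0-outputs, and negating it yields H.

H(x1, x2, x3, x4) = ~(((((x1 & ~x2) & x3) & ~x4) | (((x1 & ~x2) & x3) & x4)) | (((x1 & x2) & ~x3) & ~x4))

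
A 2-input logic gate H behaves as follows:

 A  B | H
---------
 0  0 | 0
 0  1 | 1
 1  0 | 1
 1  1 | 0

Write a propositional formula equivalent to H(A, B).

H(A, B) = A xor B

The output is 1 exactly when an odd number of inputs are 1 — the 2-way XOR (parity).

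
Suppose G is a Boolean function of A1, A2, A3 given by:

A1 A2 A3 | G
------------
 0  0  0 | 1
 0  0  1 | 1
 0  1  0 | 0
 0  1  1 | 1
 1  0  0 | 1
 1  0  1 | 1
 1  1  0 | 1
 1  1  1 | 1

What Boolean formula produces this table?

G(A1, A2, A3) = ((A1' · A2) · A3')'

G is 0 on exactly one input, (0,1,0), whose minterm is ¬A1·A2·¬A3. So G is the negation of that single conjunction.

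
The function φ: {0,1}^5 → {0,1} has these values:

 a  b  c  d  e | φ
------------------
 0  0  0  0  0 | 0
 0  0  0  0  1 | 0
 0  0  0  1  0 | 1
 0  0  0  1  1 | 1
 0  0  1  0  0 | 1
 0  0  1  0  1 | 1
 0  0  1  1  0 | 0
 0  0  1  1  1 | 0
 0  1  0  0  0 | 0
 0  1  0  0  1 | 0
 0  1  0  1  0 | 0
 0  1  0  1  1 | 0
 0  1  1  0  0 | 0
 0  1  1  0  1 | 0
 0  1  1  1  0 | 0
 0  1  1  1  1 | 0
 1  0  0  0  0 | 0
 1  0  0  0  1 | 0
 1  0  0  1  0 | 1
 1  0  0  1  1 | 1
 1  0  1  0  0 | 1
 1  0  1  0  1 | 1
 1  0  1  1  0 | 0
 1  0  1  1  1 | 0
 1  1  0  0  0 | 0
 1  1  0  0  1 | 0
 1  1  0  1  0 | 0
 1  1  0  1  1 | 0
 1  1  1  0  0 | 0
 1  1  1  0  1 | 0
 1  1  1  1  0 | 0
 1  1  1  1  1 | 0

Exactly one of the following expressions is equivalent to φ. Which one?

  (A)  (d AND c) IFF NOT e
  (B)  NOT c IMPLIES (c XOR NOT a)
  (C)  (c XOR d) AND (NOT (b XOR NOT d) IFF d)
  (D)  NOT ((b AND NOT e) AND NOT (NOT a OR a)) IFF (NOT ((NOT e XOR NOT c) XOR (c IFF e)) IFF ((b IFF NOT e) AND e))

C

(A) fails at (0,0,0,0,1): the formula yields 1, φ is 0.
(B) fails at (0,0,0,0,0): the formula yields 1, φ is 0.
(D) fails at (0,0,0,0,0): the formula yields 1, φ is 0.
Only (C) survives; checking it on all 32 rows confirms it matches φ.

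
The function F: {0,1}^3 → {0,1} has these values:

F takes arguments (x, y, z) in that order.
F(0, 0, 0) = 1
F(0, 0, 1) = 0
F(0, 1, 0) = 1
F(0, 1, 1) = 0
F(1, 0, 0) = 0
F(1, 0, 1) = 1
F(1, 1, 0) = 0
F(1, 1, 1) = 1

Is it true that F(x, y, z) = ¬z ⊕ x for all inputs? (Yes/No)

Yes

Check the formula against F row by row:
  x=0, y=0, z=0: formula gives 1, F = 1 ✓
  x=0, y=0, z=1: formula gives 0, F = 0 ✓
  x=0, y=1, z=0: formula gives 1, F = 1 ✓
  x=0, y=1, z=1: formula gives 0, F = 0 ✓
  x=1, y=0, z=0: formula gives 0, F = 0 ✓
  … (the remaining 3 rows also agree.)
No disagreement on any input; they are logically equivalent.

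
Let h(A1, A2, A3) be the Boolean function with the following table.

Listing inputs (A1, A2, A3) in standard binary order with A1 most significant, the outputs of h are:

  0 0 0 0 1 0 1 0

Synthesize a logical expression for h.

The 1-rows are (1,0,0), (1,1,0). Each contributes one minterm — A1·¬A2·¬A3; A1·A2·¬A3 — and their disjunction is a sum-of-products form of h.

h(A1, A2, A3) = ((A1 ∧ ¬A2) ∧ ¬A3) ∨ ((A1 ∧ A2) ∧ ¬A3)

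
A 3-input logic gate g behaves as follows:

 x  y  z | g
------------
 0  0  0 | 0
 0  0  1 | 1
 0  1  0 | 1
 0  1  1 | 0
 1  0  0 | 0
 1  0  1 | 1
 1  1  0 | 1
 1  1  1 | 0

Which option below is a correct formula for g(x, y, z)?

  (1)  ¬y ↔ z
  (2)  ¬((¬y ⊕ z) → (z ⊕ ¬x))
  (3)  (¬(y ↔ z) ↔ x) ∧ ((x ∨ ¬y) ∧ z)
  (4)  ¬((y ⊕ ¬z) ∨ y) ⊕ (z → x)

1

(2) fails at (0,0,1): the formula yields 0, g is 1.
(3) fails at (0,0,1): the formula yields 0, g is 1.
(4) fails at (0,0,0): the formula yields 1, g is 0.
Only (1) survives; checking it on all 8 rows confirms it matches g.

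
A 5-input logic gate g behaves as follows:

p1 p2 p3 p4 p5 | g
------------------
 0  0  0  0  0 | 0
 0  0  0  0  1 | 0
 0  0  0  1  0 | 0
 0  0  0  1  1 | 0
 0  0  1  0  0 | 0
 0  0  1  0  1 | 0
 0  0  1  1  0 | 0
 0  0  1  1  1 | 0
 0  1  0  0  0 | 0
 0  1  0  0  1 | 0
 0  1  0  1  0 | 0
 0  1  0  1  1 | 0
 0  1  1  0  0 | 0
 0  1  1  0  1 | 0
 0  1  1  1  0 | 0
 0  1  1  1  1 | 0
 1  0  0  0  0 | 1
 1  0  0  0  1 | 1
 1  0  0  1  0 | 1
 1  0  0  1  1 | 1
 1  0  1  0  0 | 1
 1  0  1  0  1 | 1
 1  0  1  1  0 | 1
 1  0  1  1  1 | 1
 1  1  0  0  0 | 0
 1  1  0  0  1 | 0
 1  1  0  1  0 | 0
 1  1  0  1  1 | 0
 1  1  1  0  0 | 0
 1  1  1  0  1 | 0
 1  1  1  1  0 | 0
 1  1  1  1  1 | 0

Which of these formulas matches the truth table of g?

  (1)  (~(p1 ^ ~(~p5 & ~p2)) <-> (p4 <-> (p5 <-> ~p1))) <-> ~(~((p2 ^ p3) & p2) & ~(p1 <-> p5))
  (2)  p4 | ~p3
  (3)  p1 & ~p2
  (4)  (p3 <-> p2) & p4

(1) fails at (0,0,0,0,0): the formula yields 1, g is 0.
(2) fails at (0,0,0,0,0): the formula yields 1, g is 0.
(4) fails at (0,0,0,1,0): the formula yields 1, g is 0.
Only (3) survives; checking it on all 32 rows confirms it matches g.

3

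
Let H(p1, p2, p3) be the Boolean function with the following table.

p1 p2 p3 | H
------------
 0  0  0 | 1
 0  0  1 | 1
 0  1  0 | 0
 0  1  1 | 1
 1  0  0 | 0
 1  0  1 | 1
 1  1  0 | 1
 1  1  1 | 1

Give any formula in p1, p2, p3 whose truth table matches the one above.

H is 0 on only 2 rows — (0,1,0), (1,0,0). Writing each as a minterm (¬p1·p2·¬p3, p1·¬p2·¬p3) and OR-ing them characterizes exactly where H=0, so H is the negation of that disjunction.

H(p1, p2, p3) = ~(((~p1 & p2) & ~p3) | ((p1 & ~p2) & ~p3))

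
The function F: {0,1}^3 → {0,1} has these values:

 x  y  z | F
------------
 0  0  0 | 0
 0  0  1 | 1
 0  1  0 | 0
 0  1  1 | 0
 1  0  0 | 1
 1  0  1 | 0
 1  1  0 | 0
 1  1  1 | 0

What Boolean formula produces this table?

The 1-rows are (0,0,1), (1,0,0). Each contributes one minterm — ¬x·¬y·z; x·¬y·¬z — and their disjunction is a sum-of-products form of F.

F(x, y, z) = ((¬x ∧ ¬y) ∧ z) ∨ ((x ∧ ¬y) ∧ ¬z)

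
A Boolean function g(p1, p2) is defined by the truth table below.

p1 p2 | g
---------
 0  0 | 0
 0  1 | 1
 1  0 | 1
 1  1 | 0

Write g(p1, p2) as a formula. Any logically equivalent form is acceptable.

g(p1, p2) = p1 ⊕ p2

The output is 1 exactly when an odd number of inputs are 1 — the 2-way XOR (parity).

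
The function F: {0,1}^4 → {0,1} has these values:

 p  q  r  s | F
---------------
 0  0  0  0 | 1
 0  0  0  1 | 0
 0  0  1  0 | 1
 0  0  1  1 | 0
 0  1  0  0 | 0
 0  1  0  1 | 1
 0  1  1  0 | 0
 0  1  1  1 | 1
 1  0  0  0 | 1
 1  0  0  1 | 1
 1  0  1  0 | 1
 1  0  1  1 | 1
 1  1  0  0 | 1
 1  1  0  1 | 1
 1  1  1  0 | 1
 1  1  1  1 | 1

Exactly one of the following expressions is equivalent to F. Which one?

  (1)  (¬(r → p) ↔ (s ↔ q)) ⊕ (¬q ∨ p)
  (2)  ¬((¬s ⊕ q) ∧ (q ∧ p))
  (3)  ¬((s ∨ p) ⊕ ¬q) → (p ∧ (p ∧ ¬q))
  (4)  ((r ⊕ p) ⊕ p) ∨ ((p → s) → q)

3

(1) fails at (0,0,1,0): the formula yields 0, F is 1.
(2) fails at (0,0,0,1): the formula yields 1, F is 0.
(4) fails at (0,0,0,0): the formula yields 0, F is 1.
That leaves (3). Evaluating it on every row reproduces the table of F exactly.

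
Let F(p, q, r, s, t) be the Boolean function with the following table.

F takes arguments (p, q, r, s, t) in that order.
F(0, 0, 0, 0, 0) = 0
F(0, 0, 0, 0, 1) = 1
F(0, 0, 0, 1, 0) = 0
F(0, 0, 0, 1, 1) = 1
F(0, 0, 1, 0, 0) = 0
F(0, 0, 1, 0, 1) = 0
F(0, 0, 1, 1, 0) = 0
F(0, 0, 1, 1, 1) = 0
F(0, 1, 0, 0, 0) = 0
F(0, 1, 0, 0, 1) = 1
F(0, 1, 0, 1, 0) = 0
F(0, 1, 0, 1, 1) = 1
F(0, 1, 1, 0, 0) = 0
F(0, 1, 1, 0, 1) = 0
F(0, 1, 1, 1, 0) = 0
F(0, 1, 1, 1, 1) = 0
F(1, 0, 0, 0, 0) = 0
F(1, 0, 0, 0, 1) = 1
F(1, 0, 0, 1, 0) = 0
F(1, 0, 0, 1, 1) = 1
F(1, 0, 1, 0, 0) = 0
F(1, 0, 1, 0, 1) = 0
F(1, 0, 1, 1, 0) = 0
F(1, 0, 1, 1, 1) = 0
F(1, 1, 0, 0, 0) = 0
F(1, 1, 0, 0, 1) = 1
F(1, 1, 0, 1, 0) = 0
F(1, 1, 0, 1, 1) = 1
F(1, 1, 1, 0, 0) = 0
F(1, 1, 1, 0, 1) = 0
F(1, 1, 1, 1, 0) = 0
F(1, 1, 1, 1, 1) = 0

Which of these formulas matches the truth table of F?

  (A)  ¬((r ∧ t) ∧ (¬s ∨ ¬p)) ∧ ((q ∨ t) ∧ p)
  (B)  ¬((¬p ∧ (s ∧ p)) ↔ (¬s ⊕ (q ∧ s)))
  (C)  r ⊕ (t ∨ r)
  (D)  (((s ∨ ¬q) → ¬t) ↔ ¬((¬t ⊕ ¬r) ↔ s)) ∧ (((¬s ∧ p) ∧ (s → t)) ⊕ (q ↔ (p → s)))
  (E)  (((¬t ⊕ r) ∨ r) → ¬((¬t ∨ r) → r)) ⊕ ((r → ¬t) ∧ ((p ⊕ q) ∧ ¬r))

(A): at (0,0,0,0,1) it gives 0, but F = 1 — eliminated.
(B): at (0,0,0,0,0) it gives 1, but F = 0 — eliminated.
(D): at (0,0,0,0,1) it gives 0, but F = 1 — eliminated.
(E): at (0,0,0,0,0) it gives 1, but F = 0 — eliminated.
Only (C) survives; checking it on all 32 rows confirms it matches F.

C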